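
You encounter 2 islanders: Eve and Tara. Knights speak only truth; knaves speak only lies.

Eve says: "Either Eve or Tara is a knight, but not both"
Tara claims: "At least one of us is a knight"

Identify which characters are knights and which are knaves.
Eve is a knave.
Tara is a knave.

Verification:
- Eve (knave) says "Either Eve or Tara is a knight, but not both" - this is FALSE (a lie) because Eve is a knave and Tara is a knave.
- Tara (knave) says "At least one of us is a knight" - this is FALSE (a lie) because no one is a knight.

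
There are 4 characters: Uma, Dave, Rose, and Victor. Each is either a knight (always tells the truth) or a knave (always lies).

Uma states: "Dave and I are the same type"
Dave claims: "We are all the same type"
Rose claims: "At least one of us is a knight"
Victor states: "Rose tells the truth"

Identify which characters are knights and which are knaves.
Uma is a knight.
Dave is a knight.
Rose is a knight.
Victor is a knight.

Verification:
- Uma (knight) says "Dave and I are the same type" - this is TRUE because Uma is a knight and Dave is a knight.
- Dave (knight) says "We are all the same type" - this is TRUE because Uma, Dave, Rose, and Victor are knights.
- Rose (knight) says "At least one of us is a knight" - this is TRUE because Uma, Dave, Rose, and Victor are knights.
- Victor (knight) says "Rose tells the truth" - this is TRUE because Rose is a knight.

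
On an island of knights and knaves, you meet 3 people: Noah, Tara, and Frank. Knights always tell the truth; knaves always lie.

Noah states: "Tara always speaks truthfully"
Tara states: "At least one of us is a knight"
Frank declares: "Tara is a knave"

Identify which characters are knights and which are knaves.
Noah is a knight.
Tara is a knight.
Frank is a knave.

Verification:
- Noah (knight) says "Tara always speaks truthfully" - this is TRUE because Tara is a knight.
- Tara (knight) says "At least one of us is a knight" - this is TRUE because Noah and Tara are knights.
- Frank (knave) says "Tara is a knave" - this is FALSE (a lie) because Tara is a knight.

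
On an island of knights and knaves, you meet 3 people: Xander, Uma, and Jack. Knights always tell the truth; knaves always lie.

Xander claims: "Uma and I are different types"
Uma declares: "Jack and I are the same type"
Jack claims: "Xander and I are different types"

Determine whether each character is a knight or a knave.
Xander is a knave.
Uma is a knave.
Jack is a knight.

Verification:
- Xander (knave) says "Uma and I are different types" - this is FALSE (a lie) because Xander is a knave and Uma is a knave.
- Uma (knave) says "Jack and I are the same type" - this is FALSE (a lie) because Uma is a knave and Jack is a knight.
- Jack (knight) says "Xander and I are different types" - this is TRUE because Jack is a knight and Xander is a knave.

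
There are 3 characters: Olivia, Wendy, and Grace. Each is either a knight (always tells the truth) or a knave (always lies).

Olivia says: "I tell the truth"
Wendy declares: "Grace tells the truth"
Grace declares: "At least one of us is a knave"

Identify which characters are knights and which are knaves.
Olivia is a knave.
Wendy is a knight.
Grace is a knight.

Verification:
- Olivia (knave) says "I tell the truth" - this is FALSE (a lie) because Olivia is a knave.
- Wendy (knight) says "Grace tells the truth" - this is TRUE because Grace is a knight.
- Grace (knight) says "At least one of us is a knave" - this is TRUE because Olivia is a knave.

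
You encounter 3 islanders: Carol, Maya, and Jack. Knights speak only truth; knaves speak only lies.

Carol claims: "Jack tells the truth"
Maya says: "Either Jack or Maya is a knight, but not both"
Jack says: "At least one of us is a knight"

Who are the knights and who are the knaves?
Carol is a knave.
Maya is a knave.
Jack is a knave.

Verification:
- Carol (knave) says "Jack tells the truth" - this is FALSE (a lie) because Jack is a knave.
- Maya (knave) says "Either Jack or Maya is a knight, but not both" - this is FALSE (a lie) because Jack is a knave and Maya is a knave.
- Jack (knave) says "At least one of us is a knight" - this is FALSE (a lie) because no one is a knight.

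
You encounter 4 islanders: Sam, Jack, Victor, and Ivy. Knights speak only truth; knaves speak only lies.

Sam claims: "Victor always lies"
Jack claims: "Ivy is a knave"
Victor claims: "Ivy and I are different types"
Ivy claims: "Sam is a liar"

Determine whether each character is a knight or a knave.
Sam is a knight.
Jack is a knight.
Victor is a knave.
Ivy is a knave.

Verification:
- Sam (knight) says "Victor always lies" - this is TRUE because Victor is a knave.
- Jack (knight) says "Ivy is a knave" - this is TRUE because Ivy is a knave.
- Victor (knave) says "Ivy and I are different types" - this is FALSE (a lie) because Victor is a knave and Ivy is a knave.
- Ivy (knave) says "Sam is a liar" - this is FALSE (a lie) because Sam is a knight.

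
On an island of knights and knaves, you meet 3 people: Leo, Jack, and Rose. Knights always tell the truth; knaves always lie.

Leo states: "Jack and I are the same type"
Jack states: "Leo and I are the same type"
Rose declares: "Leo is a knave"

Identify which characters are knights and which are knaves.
Leo is a knight.
Jack is a knight.
Rose is a knave.

Verification:
- Leo (knight) says "Jack and I are the same type" - this is TRUE because Leo is a knight and Jack is a knight.
- Jack (knight) says "Leo and I are the same type" - this is TRUE because Jack is a knight and Leo is a knight.
- Rose (knave) says "Leo is a knave" - this is FALSE (a lie) because Leo is a knight.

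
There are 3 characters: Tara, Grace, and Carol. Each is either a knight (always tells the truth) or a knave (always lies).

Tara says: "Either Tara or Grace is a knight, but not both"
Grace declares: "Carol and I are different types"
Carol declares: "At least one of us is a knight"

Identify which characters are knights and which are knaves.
Tara is a knave.
Grace is a knave.
Carol is a knave.

Verification:
- Tara (knave) says "Either Tara or Grace is a knight, but not both" - this is FALSE (a lie) because Tara is a knave and Grace is a knave.
- Grace (knave) says "Carol and I are different types" - this is FALSE (a lie) because Grace is a knave and Carol is a knave.
- Carol (knave) says "At least one of us is a knight" - this is FALSE (a lie) because no one is a knight.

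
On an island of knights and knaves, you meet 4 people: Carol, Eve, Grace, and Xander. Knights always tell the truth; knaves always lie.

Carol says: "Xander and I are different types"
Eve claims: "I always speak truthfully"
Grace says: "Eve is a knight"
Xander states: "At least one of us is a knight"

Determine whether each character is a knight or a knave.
Carol is a knave.
Eve is a knave.
Grace is a knave.
Xander is a knave.

Verification:
- Carol (knave) says "Xander and I are different types" - this is FALSE (a lie) because Carol is a knave and Xander is a knave.
- Eve (knave) says "I always speak truthfully" - this is FALSE (a lie) because Eve is a knave.
- Grace (knave) says "Eve is a knight" - this is FALSE (a lie) because Eve is a knave.
- Xander (knave) says "At least one of us is a knight" - this is FALSE (a lie) because no one is a knight.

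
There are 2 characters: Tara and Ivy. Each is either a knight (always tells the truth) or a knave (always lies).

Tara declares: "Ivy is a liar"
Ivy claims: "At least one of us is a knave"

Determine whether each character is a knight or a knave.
Tara is a knave.
Ivy is a knight.

Verification:
- Tara (knave) says "Ivy is a liar" - this is FALSE (a lie) because Ivy is a knight.
- Ivy (knight) says "At least one of us is a knave" - this is TRUE because Tara is a knave.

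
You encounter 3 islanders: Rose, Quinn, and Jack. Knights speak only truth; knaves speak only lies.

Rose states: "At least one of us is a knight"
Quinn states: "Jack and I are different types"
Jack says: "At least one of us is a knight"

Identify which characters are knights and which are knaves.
Rose is a knave.
Quinn is a knave.
Jack is a knave.

Verification:
- Rose (knave) says "At least one of us is a knight" - this is FALSE (a lie) because no one is a knight.
- Quinn (knave) says "Jack and I are different types" - this is FALSE (a lie) because Quinn is a knave and Jack is a knave.
- Jack (knave) says "At least one of us is a knight" - this is FALSE (a lie) because no one is a knight.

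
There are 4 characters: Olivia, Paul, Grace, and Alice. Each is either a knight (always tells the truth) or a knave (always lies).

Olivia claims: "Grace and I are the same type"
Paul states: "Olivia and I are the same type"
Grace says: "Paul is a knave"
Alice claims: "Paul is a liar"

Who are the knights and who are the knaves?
Olivia is a knight.
Paul is a knave.
Grace is a knight.
Alice is a knight.

Verification:
- Olivia (knight) says "Grace and I are the same type" - this is TRUE because Olivia is a knight and Grace is a knight.
- Paul (knave) says "Olivia and I are the same type" - this is FALSE (a lie) because Paul is a knave and Olivia is a knight.
- Grace (knight) says "Paul is a knave" - this is TRUE because Paul is a knave.
- Alice (knight) says "Paul is a liar" - this is TRUE because Paul is a knave.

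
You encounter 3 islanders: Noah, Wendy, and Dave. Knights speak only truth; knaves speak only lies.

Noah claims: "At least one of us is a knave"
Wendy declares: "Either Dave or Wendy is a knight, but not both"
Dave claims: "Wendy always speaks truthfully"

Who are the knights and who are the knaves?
Noah is a knight.
Wendy is a knave.
Dave is a knave.

Verification:
- Noah (knight) says "At least one of us is a knave" - this is TRUE because Wendy and Dave are knaves.
- Wendy (knave) says "Either Dave or Wendy is a knight, but not both" - this is FALSE (a lie) because Dave is a knave and Wendy is a knave.
- Dave (knave) says "Wendy always speaks truthfully" - this is FALSE (a lie) because Wendy is a knave.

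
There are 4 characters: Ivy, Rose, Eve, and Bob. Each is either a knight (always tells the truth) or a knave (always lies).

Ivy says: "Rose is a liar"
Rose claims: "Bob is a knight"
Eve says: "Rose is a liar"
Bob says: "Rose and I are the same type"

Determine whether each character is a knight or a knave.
Ivy is a knave.
Rose is a knight.
Eve is a knave.
Bob is a knight.

Verification:
- Ivy (knave) says "Rose is a liar" - this is FALSE (a lie) because Rose is a knight.
- Rose (knight) says "Bob is a knight" - this is TRUE because Bob is a knight.
- Eve (knave) says "Rose is a liar" - this is FALSE (a lie) because Rose is a knight.
- Bob (knight) says "Rose and I are the same type" - this is TRUE because Bob is a knight and Rose is a knight.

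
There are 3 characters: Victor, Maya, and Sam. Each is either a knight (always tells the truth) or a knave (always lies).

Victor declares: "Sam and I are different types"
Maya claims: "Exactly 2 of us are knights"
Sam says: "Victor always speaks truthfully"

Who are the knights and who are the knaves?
Victor is a knave.
Maya is a knave.
Sam is a knave.

Verification:
- Victor (knave) says "Sam and I are different types" - this is FALSE (a lie) because Victor is a knave and Sam is a knave.
- Maya (knave) says "Exactly 2 of us are knights" - this is FALSE (a lie) because there are 0 knights.
- Sam (knave) says "Victor always speaks truthfully" - this is FALSE (a lie) because Victor is a knave.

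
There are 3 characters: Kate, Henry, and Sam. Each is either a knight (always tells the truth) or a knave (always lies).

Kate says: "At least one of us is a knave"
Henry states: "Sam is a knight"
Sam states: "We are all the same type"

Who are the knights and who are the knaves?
Kate is a knight.
Henry is a knave.
Sam is a knave.

Verification:
- Kate (knight) says "At least one of us is a knave" - this is TRUE because Henry and Sam are knaves.
- Henry (knave) says "Sam is a knight" - this is FALSE (a lie) because Sam is a knave.
- Sam (knave) says "We are all the same type" - this is FALSE (a lie) because Kate is a knight and Henry and Sam are knaves.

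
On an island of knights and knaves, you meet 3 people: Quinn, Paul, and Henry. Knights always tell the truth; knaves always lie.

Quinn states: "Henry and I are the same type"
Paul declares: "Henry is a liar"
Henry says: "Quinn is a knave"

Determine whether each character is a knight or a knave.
Quinn is a knave.
Paul is a knave.
Henry is a knight.

Verification:
- Quinn (knave) says "Henry and I are the same type" - this is FALSE (a lie) because Quinn is a knave and Henry is a knight.
- Paul (knave) says "Henry is a liar" - this is FALSE (a lie) because Henry is a knight.
- Henry (knight) says "Quinn is a knave" - this is TRUE because Quinn is a knave.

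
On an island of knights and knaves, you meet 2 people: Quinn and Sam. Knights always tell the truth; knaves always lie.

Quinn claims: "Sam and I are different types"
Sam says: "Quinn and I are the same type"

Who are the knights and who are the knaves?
Quinn is a knight.
Sam is a knave.

Verification:
- Quinn (knight) says "Sam and I are different types" - this is TRUE because Quinn is a knight and Sam is a knave.
- Sam (knave) says "Quinn and I are the same type" - this is FALSE (a lie) because Sam is a knave and Quinn is a knight.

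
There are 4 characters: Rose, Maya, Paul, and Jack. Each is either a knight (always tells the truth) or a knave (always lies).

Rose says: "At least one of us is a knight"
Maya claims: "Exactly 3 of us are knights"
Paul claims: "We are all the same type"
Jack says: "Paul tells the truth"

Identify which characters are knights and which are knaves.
Rose is a knight.
Maya is a knave.
Paul is a knave.
Jack is a knave.

Verification:
- Rose (knight) says "At least one of us is a knight" - this is TRUE because Rose is a knight.
- Maya (knave) says "Exactly 3 of us are knights" - this is FALSE (a lie) because there are 1 knights.
- Paul (knave) says "We are all the same type" - this is FALSE (a lie) because Rose is a knight and Maya, Paul, and Jack are knaves.
- Jack (knave) says "Paul tells the truth" - this is FALSE (a lie) because Paul is a knave.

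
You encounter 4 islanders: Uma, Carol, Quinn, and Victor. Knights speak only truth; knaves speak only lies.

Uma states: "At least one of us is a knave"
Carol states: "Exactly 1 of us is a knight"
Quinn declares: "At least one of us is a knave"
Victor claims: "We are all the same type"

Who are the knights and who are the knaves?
Uma is a knight.
Carol is a knave.
Quinn is a knight.
Victor is a knave.

Verification:
- Uma (knight) says "At least one of us is a knave" - this is TRUE because Carol and Victor are knaves.
- Carol (knave) says "Exactly 1 of us is a knight" - this is FALSE (a lie) because there are 2 knights.
- Quinn (knight) says "At least one of us is a knave" - this is TRUE because Carol and Victor are knaves.
- Victor (knave) says "We are all the same type" - this is FALSE (a lie) because Uma and Quinn are knights and Carol and Victor are knaves.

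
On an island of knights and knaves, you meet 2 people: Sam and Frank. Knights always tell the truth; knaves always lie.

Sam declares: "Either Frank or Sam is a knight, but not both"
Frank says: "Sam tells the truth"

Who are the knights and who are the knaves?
Sam is a knave.
Frank is a knave.

Verification:
- Sam (knave) says "Either Frank or Sam is a knight, but not both" - this is FALSE (a lie) because Frank is a knave and Sam is a knave.
- Frank (knave) says "Sam tells the truth" - this is FALSE (a lie) because Sam is a knave.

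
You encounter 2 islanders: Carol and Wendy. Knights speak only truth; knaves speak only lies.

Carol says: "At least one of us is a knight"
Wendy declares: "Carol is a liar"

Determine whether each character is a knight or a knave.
Carol is a knight.
Wendy is a knave.

Verification:
- Carol (knight) says "At least one of us is a knight" - this is TRUE because Carol is a knight.
- Wendy (knave) says "Carol is a liar" - this is FALSE (a lie) because Carol is a knight.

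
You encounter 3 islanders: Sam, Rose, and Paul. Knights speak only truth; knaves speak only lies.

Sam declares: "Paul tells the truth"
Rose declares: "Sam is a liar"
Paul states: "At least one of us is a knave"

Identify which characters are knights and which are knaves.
Sam is a knight.
Rose is a knave.
Paul is a knight.

Verification:
- Sam (knight) says "Paul tells the truth" - this is TRUE because Paul is a knight.
- Rose (knave) says "Sam is a liar" - this is FALSE (a lie) because Sam is a knight.
- Paul (knight) says "At least one of us is a knave" - this is TRUE because Rose is a knave.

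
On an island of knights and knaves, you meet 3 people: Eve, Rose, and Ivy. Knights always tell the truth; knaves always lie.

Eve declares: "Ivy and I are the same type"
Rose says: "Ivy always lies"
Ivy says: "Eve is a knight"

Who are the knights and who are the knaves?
Eve is a knight.
Rose is a knave.
Ivy is a knight.

Verification:
- Eve (knight) says "Ivy and I are the same type" - this is TRUE because Eve is a knight and Ivy is a knight.
- Rose (knave) says "Ivy always lies" - this is FALSE (a lie) because Ivy is a knight.
- Ivy (knight) says "Eve is a knight" - this is TRUE because Eve is a knight.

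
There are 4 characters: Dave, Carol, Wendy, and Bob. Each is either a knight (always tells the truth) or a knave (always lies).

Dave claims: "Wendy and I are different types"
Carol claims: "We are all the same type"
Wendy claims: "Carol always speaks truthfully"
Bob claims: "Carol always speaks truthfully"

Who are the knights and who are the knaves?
Dave is a knight.
Carol is a knave.
Wendy is a knave.
Bob is a knave.

Verification:
- Dave (knight) says "Wendy and I are different types" - this is TRUE because Dave is a knight and Wendy is a knave.
- Carol (knave) says "We are all the same type" - this is FALSE (a lie) because Dave is a knight and Carol, Wendy, and Bob are knaves.
- Wendy (knave) says "Carol always speaks truthfully" - this is FALSE (a lie) because Carol is a knave.
- Bob (knave) says "Carol always speaks truthfully" - this is FALSE (a lie) because Carol is a knave.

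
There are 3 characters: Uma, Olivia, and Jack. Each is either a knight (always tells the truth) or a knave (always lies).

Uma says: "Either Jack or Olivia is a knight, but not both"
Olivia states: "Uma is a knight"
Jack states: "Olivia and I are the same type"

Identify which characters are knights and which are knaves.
Uma is a knight.
Olivia is a knight.
Jack is a knave.

Verification:
- Uma (knight) says "Either Jack or Olivia is a knight, but not both" - this is TRUE because Jack is a knave and Olivia is a knight.
- Olivia (knight) says "Uma is a knight" - this is TRUE because Uma is a knight.
- Jack (knave) says "Olivia and I are the same type" - this is FALSE (a lie) because Jack is a knave and Olivia is a knight.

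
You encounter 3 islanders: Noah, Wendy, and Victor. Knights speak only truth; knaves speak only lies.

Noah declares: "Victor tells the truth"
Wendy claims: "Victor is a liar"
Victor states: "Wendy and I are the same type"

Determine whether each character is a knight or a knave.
Noah is a knave.
Wendy is a knight.
Victor is a knave.

Verification:
- Noah (knave) says "Victor tells the truth" - this is FALSE (a lie) because Victor is a knave.
- Wendy (knight) says "Victor is a liar" - this is TRUE because Victor is a knave.
- Victor (knave) says "Wendy and I are the same type" - this is FALSE (a lie) because Victor is a knave and Wendy is a knight.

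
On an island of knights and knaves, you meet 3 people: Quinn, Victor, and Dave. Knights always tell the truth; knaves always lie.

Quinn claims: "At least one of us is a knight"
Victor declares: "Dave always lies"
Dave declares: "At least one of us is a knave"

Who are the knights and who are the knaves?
Quinn is a knight.
Victor is a knave.
Dave is a knight.

Verification:
- Quinn (knight) says "At least one of us is a knight" - this is TRUE because Quinn and Dave are knights.
- Victor (knave) says "Dave always lies" - this is FALSE (a lie) because Dave is a knight.
- Dave (knight) says "At least one of us is a knave" - this is TRUE because Victor is a knave.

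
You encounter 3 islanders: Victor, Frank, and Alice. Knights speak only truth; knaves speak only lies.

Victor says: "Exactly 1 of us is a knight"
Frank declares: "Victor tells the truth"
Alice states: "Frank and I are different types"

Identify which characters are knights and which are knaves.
Victor is a knave.
Frank is a knave.
Alice is a knave.

Verification:
- Victor (knave) says "Exactly 1 of us is a knight" - this is FALSE (a lie) because there are 0 knights.
- Frank (knave) says "Victor tells the truth" - this is FALSE (a lie) because Victor is a knave.
- Alice (knave) says "Frank and I are different types" - this is FALSE (a lie) because Alice is a knave and Frank is a knave.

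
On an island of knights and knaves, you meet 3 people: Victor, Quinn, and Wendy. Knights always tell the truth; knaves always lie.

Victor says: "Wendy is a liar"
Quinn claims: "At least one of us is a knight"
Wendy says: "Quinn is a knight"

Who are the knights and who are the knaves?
Victor is a knave.
Quinn is a knight.
Wendy is a knight.

Verification:
- Victor (knave) says "Wendy is a liar" - this is FALSE (a lie) because Wendy is a knight.
- Quinn (knight) says "At least one of us is a knight" - this is TRUE because Quinn and Wendy are knights.
- Wendy (knight) says "Quinn is a knight" - this is TRUE because Quinn is a knight.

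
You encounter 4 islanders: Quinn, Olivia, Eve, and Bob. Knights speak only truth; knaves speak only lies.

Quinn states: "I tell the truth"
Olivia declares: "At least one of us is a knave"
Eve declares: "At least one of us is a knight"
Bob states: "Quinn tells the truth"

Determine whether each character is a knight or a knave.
Quinn is a knave.
Olivia is a knight.
Eve is a knight.
Bob is a knave.

Verification:
- Quinn (knave) says "I tell the truth" - this is FALSE (a lie) because Quinn is a knave.
- Olivia (knight) says "At least one of us is a knave" - this is TRUE because Quinn and Bob are knaves.
- Eve (knight) says "At least one of us is a knight" - this is TRUE because Olivia and Eve are knights.
- Bob (knave) says "Quinn tells the truth" - this is FALSE (a lie) because Quinn is a knave.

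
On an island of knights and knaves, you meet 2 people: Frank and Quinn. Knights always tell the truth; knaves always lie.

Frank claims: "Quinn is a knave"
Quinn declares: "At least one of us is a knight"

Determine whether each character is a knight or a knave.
Frank is a knave.
Quinn is a knight.

Verification:
- Frank (knave) says "Quinn is a knave" - this is FALSE (a lie) because Quinn is a knight.
- Quinn (knight) says "At least one of us is a knight" - this is TRUE because Quinn is a knight.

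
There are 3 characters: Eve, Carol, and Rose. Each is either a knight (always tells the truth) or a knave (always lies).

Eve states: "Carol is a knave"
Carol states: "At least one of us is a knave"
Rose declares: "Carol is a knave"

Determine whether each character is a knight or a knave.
Eve is a knave.
Carol is a knight.
Rose is a knave.

Verification:
- Eve (knave) says "Carol is a knave" - this is FALSE (a lie) because Carol is a knight.
- Carol (knight) says "At least one of us is a knave" - this is TRUE because Eve and Rose are knaves.
- Rose (knave) says "Carol is a knave" - this is FALSE (a lie) because Carol is a knight.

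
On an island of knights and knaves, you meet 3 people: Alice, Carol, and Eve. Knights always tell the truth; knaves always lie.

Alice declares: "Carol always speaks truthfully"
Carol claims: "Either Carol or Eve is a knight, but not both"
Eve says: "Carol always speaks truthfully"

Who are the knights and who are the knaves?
Alice is a knave.
Carol is a knave.
Eve is a knave.

Verification:
- Alice (knave) says "Carol always speaks truthfully" - this is FALSE (a lie) because Carol is a knave.
- Carol (knave) says "Either Carol or Eve is a knight, but not both" - this is FALSE (a lie) because Carol is a knave and Eve is a knave.
- Eve (knave) says "Carol always speaks truthfully" - this is FALSE (a lie) because Carol is a knave.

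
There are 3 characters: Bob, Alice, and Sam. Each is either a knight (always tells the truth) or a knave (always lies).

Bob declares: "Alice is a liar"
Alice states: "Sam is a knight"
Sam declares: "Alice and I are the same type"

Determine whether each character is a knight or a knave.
Bob is a knave.
Alice is a knight.
Sam is a knight.

Verification:
- Bob (knave) says "Alice is a liar" - this is FALSE (a lie) because Alice is a knight.
- Alice (knight) says "Sam is a knight" - this is TRUE because Sam is a knight.
- Sam (knight) says "Alice and I are the same type" - this is TRUE because Sam is a knight and Alice is a knight.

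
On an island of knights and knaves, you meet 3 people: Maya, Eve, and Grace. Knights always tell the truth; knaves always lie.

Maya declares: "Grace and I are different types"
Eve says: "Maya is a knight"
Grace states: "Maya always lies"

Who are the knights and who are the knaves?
Maya is a knight.
Eve is a knight.
Grace is a knave.

Verification:
- Maya (knight) says "Grace and I are different types" - this is TRUE because Maya is a knight and Grace is a knave.
- Eve (knight) says "Maya is a knight" - this is TRUE because Maya is a knight.
- Grace (knave) says "Maya always lies" - this is FALSE (a lie) because Maya is a knight.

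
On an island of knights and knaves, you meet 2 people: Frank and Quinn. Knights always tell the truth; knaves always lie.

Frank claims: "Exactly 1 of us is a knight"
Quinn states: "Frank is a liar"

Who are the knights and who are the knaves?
Frank is a knight.
Quinn is a knave.

Verification:
- Frank (knight) says "Exactly 1 of us is a knight" - this is TRUE because there are 1 knights.
- Quinn (knave) says "Frank is a liar" - this is FALSE (a lie) because Frank is a knight.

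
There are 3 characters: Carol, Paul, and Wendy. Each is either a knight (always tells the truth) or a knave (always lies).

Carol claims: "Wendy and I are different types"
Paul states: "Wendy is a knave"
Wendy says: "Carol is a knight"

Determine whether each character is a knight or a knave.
Carol is a knave.
Paul is a knight.
Wendy is a knave.

Verification:
- Carol (knave) says "Wendy and I are different types" - this is FALSE (a lie) because Carol is a knave and Wendy is a knave.
- Paul (knight) says "Wendy is a knave" - this is TRUE because Wendy is a knave.
- Wendy (knave) says "Carol is a knight" - this is FALSE (a lie) because Carol is a knave.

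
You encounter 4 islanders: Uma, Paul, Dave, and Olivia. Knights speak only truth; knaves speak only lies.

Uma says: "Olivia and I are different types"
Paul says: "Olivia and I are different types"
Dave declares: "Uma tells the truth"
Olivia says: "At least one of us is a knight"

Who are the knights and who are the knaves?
Uma is a knave.
Paul is a knave.
Dave is a knave.
Olivia is a knave.

Verification:
- Uma (knave) says "Olivia and I are different types" - this is FALSE (a lie) because Uma is a knave and Olivia is a knave.
- Paul (knave) says "Olivia and I are different types" - this is FALSE (a lie) because Paul is a knave and Olivia is a knave.
- Dave (knave) says "Uma tells the truth" - this is FALSE (a lie) because Uma is a knave.
- Olivia (knave) says "At least one of us is a knight" - this is FALSE (a lie) because no one is a knight.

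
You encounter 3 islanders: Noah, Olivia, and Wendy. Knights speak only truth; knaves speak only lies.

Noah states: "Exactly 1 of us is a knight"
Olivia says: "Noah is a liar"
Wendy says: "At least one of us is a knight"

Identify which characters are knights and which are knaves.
Noah is a knave.
Olivia is a knight.
Wendy is a knight.

Verification:
- Noah (knave) says "Exactly 1 of us is a knight" - this is FALSE (a lie) because there are 2 knights.
- Olivia (knight) says "Noah is a liar" - this is TRUE because Noah is a knave.
- Wendy (knight) says "At least one of us is a knight" - this is TRUE because Olivia and Wendy are knights.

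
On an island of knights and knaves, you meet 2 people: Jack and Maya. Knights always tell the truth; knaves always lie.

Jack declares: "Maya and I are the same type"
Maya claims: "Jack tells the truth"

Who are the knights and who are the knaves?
Jack is a knight.
Maya is a knight.

Verification:
- Jack (knight) says "Maya and I are the same type" - this is TRUE because Jack is a knight and Maya is a knight.
- Maya (knight) says "Jack tells the truth" - this is TRUE because Jack is a knight.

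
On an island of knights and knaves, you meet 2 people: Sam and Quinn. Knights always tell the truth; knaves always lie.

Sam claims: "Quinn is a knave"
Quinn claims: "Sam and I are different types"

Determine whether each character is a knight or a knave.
Sam is a knave.
Quinn is a knight.

Verification:
- Sam (knave) says "Quinn is a knave" - this is FALSE (a lie) because Quinn is a knight.
- Quinn (knight) says "Sam and I are different types" - this is TRUE because Quinn is a knight and Sam is a knave.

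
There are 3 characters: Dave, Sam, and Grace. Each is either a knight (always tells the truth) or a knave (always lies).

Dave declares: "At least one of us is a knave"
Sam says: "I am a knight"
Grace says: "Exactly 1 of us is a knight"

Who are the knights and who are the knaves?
Dave is a knight.
Sam is a knight.
Grace is a knave.

Verification:
- Dave (knight) says "At least one of us is a knave" - this is TRUE because Grace is a knave.
- Sam (knight) says "I am a knight" - this is TRUE because Sam is a knight.
- Grace (knave) says "Exactly 1 of us is a knight" - this is FALSE (a lie) because there are 2 knights.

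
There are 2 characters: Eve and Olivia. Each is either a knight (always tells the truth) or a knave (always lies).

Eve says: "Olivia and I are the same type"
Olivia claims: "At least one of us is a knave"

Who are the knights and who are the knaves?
Eve is a knave.
Olivia is a knight.

Verification:
- Eve (knave) says "Olivia and I are the same type" - this is FALSE (a lie) because Eve is a knave and Olivia is a knight.
- Olivia (knight) says "At least one of us is a knave" - this is TRUE because Eve is a knave.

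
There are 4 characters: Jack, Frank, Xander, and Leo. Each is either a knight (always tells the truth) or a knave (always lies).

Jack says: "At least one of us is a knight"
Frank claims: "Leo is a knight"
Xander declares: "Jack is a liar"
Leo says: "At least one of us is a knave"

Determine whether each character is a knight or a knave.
Jack is a knight.
Frank is a knight.
Xander is a knave.
Leo is a knight.

Verification:
- Jack (knight) says "At least one of us is a knight" - this is TRUE because Jack, Frank, and Leo are knights.
- Frank (knight) says "Leo is a knight" - this is TRUE because Leo is a knight.
- Xander (knave) says "Jack is a liar" - this is FALSE (a lie) because Jack is a knight.
- Leo (knight) says "At least one of us is a knave" - this is TRUE because Xander is a knave.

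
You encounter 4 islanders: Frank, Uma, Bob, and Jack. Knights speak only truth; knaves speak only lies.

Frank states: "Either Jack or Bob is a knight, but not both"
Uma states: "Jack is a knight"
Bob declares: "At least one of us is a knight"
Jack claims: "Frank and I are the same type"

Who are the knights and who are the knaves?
Frank is a knight.
Uma is a knave.
Bob is a knight.
Jack is a knave.

Verification:
- Frank (knight) says "Either Jack or Bob is a knight, but not both" - this is TRUE because Jack is a knave and Bob is a knight.
- Uma (knave) says "Jack is a knight" - this is FALSE (a lie) because Jack is a knave.
- Bob (knight) says "At least one of us is a knight" - this is TRUE because Frank and Bob are knights.
- Jack (knave) says "Frank and I are the same type" - this is FALSE (a lie) because Jack is a knave and Frank is a knight.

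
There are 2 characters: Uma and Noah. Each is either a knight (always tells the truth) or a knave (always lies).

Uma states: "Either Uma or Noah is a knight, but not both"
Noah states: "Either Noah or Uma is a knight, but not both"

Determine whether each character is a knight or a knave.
Uma is a knave.
Noah is a knave.

Verification:
- Uma (knave) says "Either Uma or Noah is a knight, but not both" - this is FALSE (a lie) because Uma is a knave and Noah is a knave.
- Noah (knave) says "Either Noah or Uma is a knight, but not both" - this is FALSE (a lie) because Noah is a knave and Uma is a knave.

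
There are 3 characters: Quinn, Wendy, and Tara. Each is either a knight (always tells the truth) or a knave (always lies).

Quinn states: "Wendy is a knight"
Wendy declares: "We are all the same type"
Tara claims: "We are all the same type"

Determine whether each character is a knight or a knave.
Quinn is a knight.
Wendy is a knight.
Tara is a knight.

Verification:
- Quinn (knight) says "Wendy is a knight" - this is TRUE because Wendy is a knight.
- Wendy (knight) says "We are all the same type" - this is TRUE because Quinn, Wendy, and Tara are knights.
- Tara (knight) says "We are all the same type" - this is TRUE because Quinn, Wendy, and Tara are knights.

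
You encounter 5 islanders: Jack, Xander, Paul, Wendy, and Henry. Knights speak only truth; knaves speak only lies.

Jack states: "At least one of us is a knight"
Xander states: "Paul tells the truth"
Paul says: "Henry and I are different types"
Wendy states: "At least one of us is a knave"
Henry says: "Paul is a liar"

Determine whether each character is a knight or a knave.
Jack is a knight.
Xander is a knight.
Paul is a knight.
Wendy is a knight.
Henry is a knave.

Verification:
- Jack (knight) says "At least one of us is a knight" - this is TRUE because Jack, Xander, Paul, and Wendy are knights.
- Xander (knight) says "Paul tells the truth" - this is TRUE because Paul is a knight.
- Paul (knight) says "Henry and I are different types" - this is TRUE because Paul is a knight and Henry is a knave.
- Wendy (knight) says "At least one of us is a knave" - this is TRUE because Henry is a knave.
- Henry (knave) says "Paul is a liar" - this is FALSE (a lie) because Paul is a knight.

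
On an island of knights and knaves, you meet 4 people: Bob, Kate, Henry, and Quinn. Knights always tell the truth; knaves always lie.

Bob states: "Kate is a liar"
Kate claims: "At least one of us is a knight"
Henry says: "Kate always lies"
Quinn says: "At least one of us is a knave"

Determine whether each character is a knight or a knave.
Bob is a knave.
Kate is a knight.
Henry is a knave.
Quinn is a knight.

Verification:
- Bob (knave) says "Kate is a liar" - this is FALSE (a lie) because Kate is a knight.
- Kate (knight) says "At least one of us is a knight" - this is TRUE because Kate and Quinn are knights.
- Henry (knave) says "Kate always lies" - this is FALSE (a lie) because Kate is a knight.
- Quinn (knight) says "At least one of us is a knave" - this is TRUE because Bob and Henry are knaves.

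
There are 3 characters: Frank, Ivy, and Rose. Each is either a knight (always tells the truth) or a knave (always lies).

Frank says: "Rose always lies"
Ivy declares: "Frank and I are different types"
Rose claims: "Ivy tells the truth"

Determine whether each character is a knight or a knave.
Frank is a knave.
Ivy is a knight.
Rose is a knight.

Verification:
- Frank (knave) says "Rose always lies" - this is FALSE (a lie) because Rose is a knight.
- Ivy (knight) says "Frank and I are different types" - this is TRUE because Ivy is a knight and Frank is a knave.
- Rose (knight) says "Ivy tells the truth" - this is TRUE because Ivy is a knight.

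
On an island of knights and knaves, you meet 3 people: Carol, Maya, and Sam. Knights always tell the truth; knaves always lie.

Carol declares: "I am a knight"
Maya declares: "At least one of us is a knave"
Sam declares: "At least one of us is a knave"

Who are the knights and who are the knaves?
Carol is a knave.
Maya is a knight.
Sam is a knight.

Verification:
- Carol (knave) says "I am a knight" - this is FALSE (a lie) because Carol is a knave.
- Maya (knight) says "At least one of us is a knave" - this is TRUE because Carol is a knave.
- Sam (knight) says "At least one of us is a knave" - this is TRUE because Carol is a knave.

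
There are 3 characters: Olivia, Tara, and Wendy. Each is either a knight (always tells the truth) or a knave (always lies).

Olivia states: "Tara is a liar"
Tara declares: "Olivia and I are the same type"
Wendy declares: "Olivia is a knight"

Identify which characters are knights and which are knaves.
Olivia is a knight.
Tara is a knave.
Wendy is a knight.

Verification:
- Olivia (knight) says "Tara is a liar" - this is TRUE because Tara is a knave.
- Tara (knave) says "Olivia and I are the same type" - this is FALSE (a lie) because Tara is a knave and Olivia is a knight.
- Wendy (knight) says "Olivia is a knight" - this is TRUE because Olivia is a knight.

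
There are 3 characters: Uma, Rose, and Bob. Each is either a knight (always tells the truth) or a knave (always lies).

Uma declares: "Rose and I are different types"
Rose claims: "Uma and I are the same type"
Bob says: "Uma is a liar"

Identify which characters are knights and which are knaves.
Uma is a knight.
Rose is a knave.
Bob is a knave.

Verification:
- Uma (knight) says "Rose and I are different types" - this is TRUE because Uma is a knight and Rose is a knave.
- Rose (knave) says "Uma and I are the same type" - this is FALSE (a lie) because Rose is a knave and Uma is a knight.
- Bob (knave) says "Uma is a liar" - this is FALSE (a lie) because Uma is a knight.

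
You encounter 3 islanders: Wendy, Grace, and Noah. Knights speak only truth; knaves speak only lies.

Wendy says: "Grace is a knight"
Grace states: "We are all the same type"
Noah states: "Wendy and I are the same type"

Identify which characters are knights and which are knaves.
Wendy is a knight.
Grace is a knight.
Noah is a knight.

Verification:
- Wendy (knight) says "Grace is a knight" - this is TRUE because Grace is a knight.
- Grace (knight) says "We are all the same type" - this is TRUE because Wendy, Grace, and Noah are knights.
- Noah (knight) says "Wendy and I are the same type" - this is TRUE because Noah is a knight and Wendy is a knight.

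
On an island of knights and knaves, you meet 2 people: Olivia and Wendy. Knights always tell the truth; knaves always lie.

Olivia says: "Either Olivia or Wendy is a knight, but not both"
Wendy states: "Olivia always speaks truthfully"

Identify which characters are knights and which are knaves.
Olivia is a knave.
Wendy is a knave.

Verification:
- Olivia (knave) says "Either Olivia or Wendy is a knight, but not both" - this is FALSE (a lie) because Olivia is a knave and Wendy is a knave.
- Wendy (knave) says "Olivia always speaks truthfully" - this is FALSE (a lie) because Olivia is a knave.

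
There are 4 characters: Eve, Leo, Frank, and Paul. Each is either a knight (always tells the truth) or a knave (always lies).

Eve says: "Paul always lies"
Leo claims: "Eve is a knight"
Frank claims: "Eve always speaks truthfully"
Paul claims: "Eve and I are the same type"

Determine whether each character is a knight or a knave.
Eve is a knight.
Leo is a knight.
Frank is a knight.
Paul is a knave.

Verification:
- Eve (knight) says "Paul always lies" - this is TRUE because Paul is a knave.
- Leo (knight) says "Eve is a knight" - this is TRUE because Eve is a knight.
- Frank (knight) says "Eve always speaks truthfully" - this is TRUE because Eve is a knight.
- Paul (knave) says "Eve and I are the same type" - this is FALSE (a lie) because Paul is a knave and Eve is a knight.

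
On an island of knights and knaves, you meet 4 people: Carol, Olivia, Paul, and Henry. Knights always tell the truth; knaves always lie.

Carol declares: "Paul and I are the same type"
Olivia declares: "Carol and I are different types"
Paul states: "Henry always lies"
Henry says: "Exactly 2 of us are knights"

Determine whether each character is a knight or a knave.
Carol is a knave.
Olivia is a knave.
Paul is a knight.
Henry is a knave.

Verification:
- Carol (knave) says "Paul and I are the same type" - this is FALSE (a lie) because Carol is a knave and Paul is a knight.
- Olivia (knave) says "Carol and I are different types" - this is FALSE (a lie) because Olivia is a knave and Carol is a knave.
- Paul (knight) says "Henry always lies" - this is TRUE because Henry is a knave.
- Henry (knave) says "Exactly 2 of us are knights" - this is FALSE (a lie) because there are 1 knights.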